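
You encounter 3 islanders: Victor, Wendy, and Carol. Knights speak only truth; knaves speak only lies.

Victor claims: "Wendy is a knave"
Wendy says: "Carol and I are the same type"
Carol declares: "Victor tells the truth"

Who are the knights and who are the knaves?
Victor is a knight.
Wendy is a knave.
Carol is a knight.

Verification:
- Victor (knight) says "Wendy is a knave" - this is TRUE because Wendy is a knave.
- Wendy (knave) says "Carol and I are the same type" - this is FALSE (a lie) because Wendy is a knave and Carol is a knight.
- Carol (knight) says "Victor tells the truth" - this is TRUE because Victor is a knight.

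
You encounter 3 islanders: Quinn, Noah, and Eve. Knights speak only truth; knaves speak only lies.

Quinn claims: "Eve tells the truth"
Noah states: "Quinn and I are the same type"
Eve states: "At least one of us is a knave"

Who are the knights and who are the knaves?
Quinn is a knight.
Noah is a knave.
Eve is a knight.

Verification:
- Quinn (knight) says "Eve tells the truth" - this is TRUE because Eve is a knight.
- Noah (knave) says "Quinn and I are the same type" - this is FALSE (a lie) because Noah is a knave and Quinn is a knight.
- Eve (knight) says "At least one of us is a knave" - this is TRUE because Noah is a knave.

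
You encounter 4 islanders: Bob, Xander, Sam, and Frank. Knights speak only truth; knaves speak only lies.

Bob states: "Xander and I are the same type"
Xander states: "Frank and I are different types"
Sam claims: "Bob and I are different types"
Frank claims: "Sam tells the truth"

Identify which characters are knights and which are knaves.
Bob is a knave.
Xander is a knight.
Sam is a knave.
Frank is a knave.

Verification:
- Bob (knave) says "Xander and I are the same type" - this is FALSE (a lie) because Bob is a knave and Xander is a knight.
- Xander (knight) says "Frank and I are different types" - this is TRUE because Xander is a knight and Frank is a knave.
- Sam (knave) says "Bob and I are different types" - this is FALSE (a lie) because Sam is a knave and Bob is a knave.
- Frank (knave) says "Sam tells the truth" - this is FALSE (a lie) because Sam is a knave.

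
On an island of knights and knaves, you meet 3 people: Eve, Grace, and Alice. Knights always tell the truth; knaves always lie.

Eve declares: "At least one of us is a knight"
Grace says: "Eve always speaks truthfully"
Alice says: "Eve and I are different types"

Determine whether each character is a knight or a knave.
Eve is a knave.
Grace is a knave.
Alice is a knave.

Verification:
- Eve (knave) says "At least one of us is a knight" - this is FALSE (a lie) because no one is a knight.
- Grace (knave) says "Eve always speaks truthfully" - this is FALSE (a lie) because Eve is a knave.
- Alice (knave) says "Eve and I are different types" - this is FALSE (a lie) because Alice is a knave and Eve is a knave.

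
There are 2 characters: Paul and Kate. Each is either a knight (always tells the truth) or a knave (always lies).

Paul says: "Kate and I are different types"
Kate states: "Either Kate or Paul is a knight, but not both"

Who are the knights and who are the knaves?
Paul is a knave.
Kate is a knave.

Verification:
- Paul (knave) says "Kate and I are different types" - this is FALSE (a lie) because Paul is a knave and Kate is a knave.
- Kate (knave) says "Either Kate or Paul is a knight, but not both" - this is FALSE (a lie) because Kate is a knave and Paul is a knave.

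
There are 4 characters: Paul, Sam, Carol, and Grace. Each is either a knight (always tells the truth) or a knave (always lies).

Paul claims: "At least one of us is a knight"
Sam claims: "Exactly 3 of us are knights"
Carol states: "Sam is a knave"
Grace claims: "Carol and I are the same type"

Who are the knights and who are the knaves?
Paul is a knight.
Sam is a knave.
Carol is a knight.
Grace is a knave.

Verification:
- Paul (knight) says "At least one of us is a knight" - this is TRUE because Paul and Carol are knights.
- Sam (knave) says "Exactly 3 of us are knights" - this is FALSE (a lie) because there are 2 knights.
- Carol (knight) says "Sam is a knave" - this is TRUE because Sam is a knave.
- Grace (knave) says "Carol and I are the same type" - this is FALSE (a lie) because Grace is a knave and Carol is a knight.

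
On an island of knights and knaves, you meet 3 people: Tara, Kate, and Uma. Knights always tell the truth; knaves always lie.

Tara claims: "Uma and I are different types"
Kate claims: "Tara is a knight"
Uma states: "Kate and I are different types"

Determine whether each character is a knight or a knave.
Tara is a knave.
Kate is a knave.
Uma is a knave.

Verification:
- Tara (knave) says "Uma and I are different types" - this is FALSE (a lie) because Tara is a knave and Uma is a knave.
- Kate (knave) says "Tara is a knight" - this is FALSE (a lie) because Tara is a knave.
- Uma (knave) says "Kate and I are different types" - this is FALSE (a lie) because Uma is a knave and Kate is a knave.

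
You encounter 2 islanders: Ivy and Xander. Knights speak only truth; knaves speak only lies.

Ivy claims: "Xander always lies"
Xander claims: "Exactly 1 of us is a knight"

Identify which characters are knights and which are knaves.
Ivy is a knave.
Xander is a knight.

Verification:
- Ivy (knave) says "Xander always lies" - this is FALSE (a lie) because Xander is a knight.
- Xander (knight) says "Exactly 1 of us is a knight" - this is TRUE because there are 1 knights.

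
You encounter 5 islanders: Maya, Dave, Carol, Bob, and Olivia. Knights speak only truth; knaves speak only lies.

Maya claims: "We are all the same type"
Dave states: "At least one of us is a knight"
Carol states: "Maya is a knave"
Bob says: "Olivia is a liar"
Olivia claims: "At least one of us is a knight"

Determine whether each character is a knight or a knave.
Maya is a knave.
Dave is a knight.
Carol is a knight.
Bob is a knave.
Olivia is a knight.

Verification:
- Maya (knave) says "We are all the same type" - this is FALSE (a lie) because Dave, Carol, and Olivia are knights and Maya and Bob are knaves.
- Dave (knight) says "At least one of us is a knight" - this is TRUE because Dave, Carol, and Olivia are knights.
- Carol (knight) says "Maya is a knave" - this is TRUE because Maya is a knave.
- Bob (knave) says "Olivia is a liar" - this is FALSE (a lie) because Olivia is a knight.
- Olivia (knight) says "At least one of us is a knight" - this is TRUE because Dave, Carol, and Olivia are knights.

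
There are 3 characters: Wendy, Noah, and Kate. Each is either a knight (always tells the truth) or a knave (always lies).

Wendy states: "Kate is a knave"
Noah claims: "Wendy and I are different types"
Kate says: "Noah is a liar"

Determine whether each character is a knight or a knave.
Wendy is a knave.
Noah is a knave.
Kate is a knight.

Verification:
- Wendy (knave) says "Kate is a knave" - this is FALSE (a lie) because Kate is a knight.
- Noah (knave) says "Wendy and I are different types" - this is FALSE (a lie) because Noah is a knave and Wendy is a knave.
- Kate (knight) says "Noah is a liar" - this is TRUE because Noah is a knave.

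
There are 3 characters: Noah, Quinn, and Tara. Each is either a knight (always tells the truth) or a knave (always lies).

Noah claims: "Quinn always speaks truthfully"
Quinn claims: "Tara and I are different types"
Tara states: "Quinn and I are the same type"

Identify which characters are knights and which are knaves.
Noah is a knight.
Quinn is a knight.
Tara is a knave.

Verification:
- Noah (knight) says "Quinn always speaks truthfully" - this is TRUE because Quinn is a knight.
- Quinn (knight) says "Tara and I are different types" - this is TRUE because Quinn is a knight and Tara is a knave.
- Tara (knave) says "Quinn and I are the same type" - this is FALSE (a lie) because Tara is a knave and Quinn is a knight.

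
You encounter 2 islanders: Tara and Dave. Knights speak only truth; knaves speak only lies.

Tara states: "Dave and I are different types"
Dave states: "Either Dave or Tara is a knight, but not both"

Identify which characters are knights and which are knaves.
Tara is a knave.
Dave is a knave.

Verification:
- Tara (knave) says "Dave and I are different types" - this is FALSE (a lie) because Tara is a knave and Dave is a knave.
- Dave (knave) says "Either Dave or Tara is a knight, but not both" - this is FALSE (a lie) because Dave is a knave and Tara is a knave.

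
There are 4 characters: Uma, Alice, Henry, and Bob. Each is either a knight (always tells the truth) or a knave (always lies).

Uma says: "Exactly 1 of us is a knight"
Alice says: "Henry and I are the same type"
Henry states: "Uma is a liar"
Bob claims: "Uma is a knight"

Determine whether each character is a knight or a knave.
Uma is a knave.
Alice is a knight.
Henry is a knight.
Bob is a knave.

Verification:
- Uma (knave) says "Exactly 1 of us is a knight" - this is FALSE (a lie) because there are 2 knights.
- Alice (knight) says "Henry and I are the same type" - this is TRUE because Alice is a knight and Henry is a knight.
- Henry (knight) says "Uma is a liar" - this is TRUE because Uma is a knave.
- Bob (knave) says "Uma is a knight" - this is FALSE (a lie) because Uma is a knave.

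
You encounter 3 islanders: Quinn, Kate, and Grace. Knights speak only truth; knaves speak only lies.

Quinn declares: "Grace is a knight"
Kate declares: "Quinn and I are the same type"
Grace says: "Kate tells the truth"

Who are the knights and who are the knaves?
Quinn is a knight.
Kate is a knight.
Grace is a knight.

Verification:
- Quinn (knight) says "Grace is a knight" - this is TRUE because Grace is a knight.
- Kate (knight) says "Quinn and I are the same type" - this is TRUE because Kate is a knight and Quinn is a knight.
- Grace (knight) says "Kate tells the truth" - this is TRUE because Kate is a knight.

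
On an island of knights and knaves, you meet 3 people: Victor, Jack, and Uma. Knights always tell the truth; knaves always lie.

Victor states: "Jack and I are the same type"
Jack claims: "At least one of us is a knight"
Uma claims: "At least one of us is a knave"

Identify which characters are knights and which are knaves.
Victor is a knave.
Jack is a knight.
Uma is a knight.

Verification:
- Victor (knave) says "Jack and I are the same type" - this is FALSE (a lie) because Victor is a knave and Jack is a knight.
- Jack (knight) says "At least one of us is a knight" - this is TRUE because Jack and Uma are knights.
- Uma (knight) says "At least one of us is a knave" - this is TRUE because Victor is a knave.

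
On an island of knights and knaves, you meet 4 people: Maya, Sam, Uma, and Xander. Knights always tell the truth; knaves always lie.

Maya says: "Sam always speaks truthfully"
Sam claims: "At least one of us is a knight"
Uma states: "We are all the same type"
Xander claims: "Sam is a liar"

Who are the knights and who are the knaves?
Maya is a knight.
Sam is a knight.
Uma is a knave.
Xander is a knave.

Verification:
- Maya (knight) says "Sam always speaks truthfully" - this is TRUE because Sam is a knight.
- Sam (knight) says "At least one of us is a knight" - this is TRUE because Maya and Sam are knights.
- Uma (knave) says "We are all the same type" - this is FALSE (a lie) because Maya and Sam are knights and Uma and Xander are knaves.
- Xander (knave) says "Sam is a liar" - this is FALSE (a lie) because Sam is a knight.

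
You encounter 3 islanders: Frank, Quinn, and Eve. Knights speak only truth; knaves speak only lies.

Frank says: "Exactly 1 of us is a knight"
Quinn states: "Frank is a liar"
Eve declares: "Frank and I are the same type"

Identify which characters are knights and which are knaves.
Frank is a knight.
Quinn is a knave.
Eve is a knave.

Verification:
- Frank (knight) says "Exactly 1 of us is a knight" - this is TRUE because there are 1 knights.
- Quinn (knave) says "Frank is a liar" - this is FALSE (a lie) because Frank is a knight.
- Eve (knave) says "Frank and I are the same type" - this is FALSE (a lie) because Eve is a knave and Frank is a knight.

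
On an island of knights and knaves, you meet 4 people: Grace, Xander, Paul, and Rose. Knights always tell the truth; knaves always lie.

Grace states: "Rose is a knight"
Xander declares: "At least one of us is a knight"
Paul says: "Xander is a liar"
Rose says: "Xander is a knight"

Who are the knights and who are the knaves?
Grace is a knight.
Xander is a knight.
Paul is a knave.
Rose is a knight.

Verification:
- Grace (knight) says "Rose is a knight" - this is TRUE because Rose is a knight.
- Xander (knight) says "At least one of us is a knight" - this is TRUE because Grace, Xander, and Rose are knights.
- Paul (knave) says "Xander is a liar" - this is FALSE (a lie) because Xander is a knight.
- Rose (knight) says "Xander is a knight" - this is TRUE because Xander is a knight.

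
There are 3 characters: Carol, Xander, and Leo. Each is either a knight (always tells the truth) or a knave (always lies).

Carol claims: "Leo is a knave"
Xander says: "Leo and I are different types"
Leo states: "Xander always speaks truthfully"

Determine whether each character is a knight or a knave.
Carol is a knight.
Xander is a knave.
Leo is a knave.

Verification:
- Carol (knight) says "Leo is a knave" - this is TRUE because Leo is a knave.
- Xander (knave) says "Leo and I are different types" - this is FALSE (a lie) because Xander is a knave and Leo is a knave.
- Leo (knave) says "Xander always speaks truthfully" - this is FALSE (a lie) because Xander is a knave.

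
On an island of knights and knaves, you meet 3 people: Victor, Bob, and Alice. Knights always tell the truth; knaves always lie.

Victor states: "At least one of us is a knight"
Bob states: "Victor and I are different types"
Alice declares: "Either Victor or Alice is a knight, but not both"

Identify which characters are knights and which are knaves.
Victor is a knave.
Bob is a knave.
Alice is a knave.

Verification:
- Victor (knave) says "At least one of us is a knight" - this is FALSE (a lie) because no one is a knight.
- Bob (knave) says "Victor and I are different types" - this is FALSE (a lie) because Bob is a knave and Victor is a knave.
- Alice (knave) says "Either Victor or Alice is a knight, but not both" - this is FALSE (a lie) because Victor is a knave and Alice is a knave.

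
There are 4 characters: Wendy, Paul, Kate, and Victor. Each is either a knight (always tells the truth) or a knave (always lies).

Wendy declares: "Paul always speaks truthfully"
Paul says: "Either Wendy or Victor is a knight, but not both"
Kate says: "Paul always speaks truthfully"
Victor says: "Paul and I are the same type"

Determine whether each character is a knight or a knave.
Wendy is a knight.
Paul is a knight.
Kate is a knight.
Victor is a knave.

Verification:
- Wendy (knight) says "Paul always speaks truthfully" - this is TRUE because Paul is a knight.
- Paul (knight) says "Either Wendy or Victor is a knight, but not both" - this is TRUE because Wendy is a knight and Victor is a knave.
- Kate (knight) says "Paul always speaks truthfully" - this is TRUE because Paul is a knight.
- Victor (knave) says "Paul and I are the same type" - this is FALSE (a lie) because Victor is a knave and Paul is a knight.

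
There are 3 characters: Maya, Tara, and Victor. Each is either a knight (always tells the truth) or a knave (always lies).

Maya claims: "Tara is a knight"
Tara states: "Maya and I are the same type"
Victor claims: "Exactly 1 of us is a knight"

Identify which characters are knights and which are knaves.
Maya is a knight.
Tara is a knight.
Victor is a knave.

Verification:
- Maya (knight) says "Tara is a knight" - this is TRUE because Tara is a knight.
- Tara (knight) says "Maya and I are the same type" - this is TRUE because Tara is a knight and Maya is a knight.
- Victor (knave) says "Exactly 1 of us is a knight" - this is FALSE (a lie) because there are 2 knights.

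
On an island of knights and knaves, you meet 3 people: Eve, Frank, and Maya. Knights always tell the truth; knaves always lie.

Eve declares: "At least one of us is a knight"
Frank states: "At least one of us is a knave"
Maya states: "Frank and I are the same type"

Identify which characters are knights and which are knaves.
Eve is a knight.
Frank is a knight.
Maya is a knave.

Verification:
- Eve (knight) says "At least one of us is a knight" - this is TRUE because Eve and Frank are knights.
- Frank (knight) says "At least one of us is a knave" - this is TRUE because Maya is a knave.
- Maya (knave) says "Frank and I are the same type" - this is FALSE (a lie) because Maya is a knave and Frank is a knight.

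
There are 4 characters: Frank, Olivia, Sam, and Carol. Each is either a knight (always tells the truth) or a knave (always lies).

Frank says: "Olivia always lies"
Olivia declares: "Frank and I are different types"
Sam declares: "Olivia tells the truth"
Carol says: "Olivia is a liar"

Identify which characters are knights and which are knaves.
Frank is a knave.
Olivia is a knight.
Sam is a knight.
Carol is a knave.

Verification:
- Frank (knave) says "Olivia always lies" - this is FALSE (a lie) because Olivia is a knight.
- Olivia (knight) says "Frank and I are different types" - this is TRUE because Olivia is a knight and Frank is a knave.
- Sam (knight) says "Olivia tells the truth" - this is TRUE because Olivia is a knight.
- Carol (knave) says "Olivia is a liar" - this is FALSE (a lie) because Olivia is a knight.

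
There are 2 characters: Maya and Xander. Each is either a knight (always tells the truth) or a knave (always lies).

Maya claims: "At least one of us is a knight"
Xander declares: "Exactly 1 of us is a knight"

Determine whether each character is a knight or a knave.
Maya is a knave.
Xander is a knave.

Verification:
- Maya (knave) says "At least one of us is a knight" - this is FALSE (a lie) because no one is a knight.
- Xander (knave) says "Exactly 1 of us is a knight" - this is FALSE (a lie) because there are 0 knights.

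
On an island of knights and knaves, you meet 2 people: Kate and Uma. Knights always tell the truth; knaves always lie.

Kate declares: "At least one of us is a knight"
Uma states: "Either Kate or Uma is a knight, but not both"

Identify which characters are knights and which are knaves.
Kate is a knave.
Uma is a knave.

Verification:
- Kate (knave) says "At least one of us is a knight" - this is FALSE (a lie) because no one is a knight.
- Uma (knave) says "Either Kate or Uma is a knight, but not both" - this is FALSE (a lie) because Kate is a knave and Uma is a knave.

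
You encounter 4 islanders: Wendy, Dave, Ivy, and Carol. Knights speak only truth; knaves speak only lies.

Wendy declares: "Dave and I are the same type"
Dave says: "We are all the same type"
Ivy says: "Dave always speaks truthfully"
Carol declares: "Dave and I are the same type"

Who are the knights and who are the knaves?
Wendy is a knight.
Dave is a knight.
Ivy is a knight.
Carol is a knight.

Verification:
- Wendy (knight) says "Dave and I are the same type" - this is TRUE because Wendy is a knight and Dave is a knight.
- Dave (knight) says "We are all the same type" - this is TRUE because Wendy, Dave, Ivy, and Carol are knights.
- Ivy (knight) says "Dave always speaks truthfully" - this is TRUE because Dave is a knight.
- Carol (knight) says "Dave and I are the same type" - this is TRUE because Carol is a knight and Dave is a knight.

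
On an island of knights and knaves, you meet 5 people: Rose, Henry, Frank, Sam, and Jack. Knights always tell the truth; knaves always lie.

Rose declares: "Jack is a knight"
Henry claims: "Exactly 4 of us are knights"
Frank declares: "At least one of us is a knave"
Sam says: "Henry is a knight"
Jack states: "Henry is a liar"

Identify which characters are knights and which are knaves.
Rose is a knight.
Henry is a knave.
Frank is a knight.
Sam is a knave.
Jack is a knight.

Verification:
- Rose (knight) says "Jack is a knight" - this is TRUE because Jack is a knight.
- Henry (knave) says "Exactly 4 of us are knights" - this is FALSE (a lie) because there are 3 knights.
- Frank (knight) says "At least one of us is a knave" - this is TRUE because Henry and Sam are knaves.
- Sam (knave) says "Henry is a knight" - this is FALSE (a lie) because Henry is a knave.
- Jack (knight) says "Henry is a liar" - this is TRUE because Henry is a knave.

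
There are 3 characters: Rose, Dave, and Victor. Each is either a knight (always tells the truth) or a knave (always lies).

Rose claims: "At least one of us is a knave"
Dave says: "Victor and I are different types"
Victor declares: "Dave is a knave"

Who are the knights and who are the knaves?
Rose is a knight.
Dave is a knight.
Victor is a knave.

Verification:
- Rose (knight) says "At least one of us is a knave" - this is TRUE because Victor is a knave.
- Dave (knight) says "Victor and I are different types" - this is TRUE because Dave is a knight and Victor is a knave.
- Victor (knave) says "Dave is a knave" - this is FALSE (a lie) because Dave is a knight.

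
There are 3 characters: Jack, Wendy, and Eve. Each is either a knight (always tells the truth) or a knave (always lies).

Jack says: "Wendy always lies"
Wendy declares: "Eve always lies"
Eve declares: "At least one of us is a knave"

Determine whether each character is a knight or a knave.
Jack is a knight.
Wendy is a knave.
Eve is a knight.

Verification:
- Jack (knight) says "Wendy always lies" - this is TRUE because Wendy is a knave.
- Wendy (knave) says "Eve always lies" - this is FALSE (a lie) because Eve is a knight.
- Eve (knight) says "At least one of us is a knave" - this is TRUE because Wendy is a knave.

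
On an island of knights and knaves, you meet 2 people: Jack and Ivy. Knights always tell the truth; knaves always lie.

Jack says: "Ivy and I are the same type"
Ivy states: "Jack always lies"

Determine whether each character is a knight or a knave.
Jack is a knave.
Ivy is a knight.

Verification:
- Jack (knave) says "Ivy and I are the same type" - this is FALSE (a lie) because Jack is a knave and Ivy is a knight.
- Ivy (knight) says "Jack always lies" - this is TRUE because Jack is a knave.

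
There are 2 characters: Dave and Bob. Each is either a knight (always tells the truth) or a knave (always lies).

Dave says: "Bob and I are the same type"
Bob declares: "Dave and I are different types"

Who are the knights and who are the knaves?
Dave is a knave.
Bob is a knight.

Verification:
- Dave (knave) says "Bob and I are the same type" - this is FALSE (a lie) because Dave is a knave and Bob is a knight.
- Bob (knight) says "Dave and I are different types" - this is TRUE because Bob is a knight and Dave is a knave.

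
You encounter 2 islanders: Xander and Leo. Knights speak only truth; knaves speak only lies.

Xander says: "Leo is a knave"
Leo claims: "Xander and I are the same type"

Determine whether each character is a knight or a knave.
Xander is a knight.
Leo is a knave.

Verification:
- Xander (knight) says "Leo is a knave" - this is TRUE because Leo is a knave.
- Leo (knave) says "Xander and I are the same type" - this is FALSE (a lie) because Leo is a knave and Xander is a knight.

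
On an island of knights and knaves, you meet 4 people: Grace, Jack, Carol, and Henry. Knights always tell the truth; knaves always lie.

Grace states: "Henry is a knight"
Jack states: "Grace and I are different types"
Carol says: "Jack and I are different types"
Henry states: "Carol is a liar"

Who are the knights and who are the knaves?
Grace is a knave.
Jack is a knave.
Carol is a knight.
Henry is a knave.

Verification:
- Grace (knave) says "Henry is a knight" - this is FALSE (a lie) because Henry is a knave.
- Jack (knave) says "Grace and I are different types" - this is FALSE (a lie) because Jack is a knave and Grace is a knave.
- Carol (knight) says "Jack and I are different types" - this is TRUE because Carol is a knight and Jack is a knave.
- Henry (knave) says "Carol is a liar" - this is FALSE (a lie) because Carol is a knight.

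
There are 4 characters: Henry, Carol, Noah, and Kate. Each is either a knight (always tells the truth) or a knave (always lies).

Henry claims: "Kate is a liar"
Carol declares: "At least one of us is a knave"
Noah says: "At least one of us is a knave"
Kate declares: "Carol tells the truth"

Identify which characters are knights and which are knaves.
Henry is a knave.
Carol is a knight.
Noah is a knight.
Kate is a knight.

Verification:
- Henry (knave) says "Kate is a liar" - this is FALSE (a lie) because Kate is a knight.
- Carol (knight) says "At least one of us is a knave" - this is TRUE because Henry is a knave.
- Noah (knight) says "At least one of us is a knave" - this is TRUE because Henry is a knave.
- Kate (knight) says "Carol tells the truth" - this is TRUE because Carol is a knight.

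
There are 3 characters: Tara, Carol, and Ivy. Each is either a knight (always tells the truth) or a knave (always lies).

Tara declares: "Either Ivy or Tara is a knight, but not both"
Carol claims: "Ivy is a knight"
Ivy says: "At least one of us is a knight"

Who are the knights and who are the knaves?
Tara is a knave.
Carol is a knave.
Ivy is a knave.

Verification:
- Tara (knave) says "Either Ivy or Tara is a knight, but not both" - this is FALSE (a lie) because Ivy is a knave and Tara is a knave.
- Carol (knave) says "Ivy is a knight" - this is FALSE (a lie) because Ivy is a knave.
- Ivy (knave) says "At least one of us is a knight" - this is FALSE (a lie) because no one is a knight.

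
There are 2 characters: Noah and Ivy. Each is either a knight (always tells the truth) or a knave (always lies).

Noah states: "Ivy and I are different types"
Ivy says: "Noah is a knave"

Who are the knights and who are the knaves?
Noah is a knight.
Ivy is a knave.

Verification:
- Noah (knight) says "Ivy and I are different types" - this is TRUE because Noah is a knight and Ivy is a knave.
- Ivy (knave) says "Noah is a knave" - this is FALSE (a lie) because Noah is a knight.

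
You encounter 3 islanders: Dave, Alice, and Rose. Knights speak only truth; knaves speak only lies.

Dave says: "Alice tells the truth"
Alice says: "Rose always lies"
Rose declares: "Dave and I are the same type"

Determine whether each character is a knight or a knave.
Dave is a knight.
Alice is a knight.
Rose is a knave.

Verification:
- Dave (knight) says "Alice tells the truth" - this is TRUE because Alice is a knight.
- Alice (knight) says "Rose always lies" - this is TRUE because Rose is a knave.
- Rose (knave) says "Dave and I are the same type" - this is FALSE (a lie) because Rose is a knave and Dave is a knight.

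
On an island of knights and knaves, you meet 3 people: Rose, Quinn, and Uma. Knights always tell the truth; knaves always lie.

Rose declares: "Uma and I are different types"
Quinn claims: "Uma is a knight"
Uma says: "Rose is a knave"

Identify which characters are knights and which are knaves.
Rose is a knight.
Quinn is a knave.
Uma is a knave.

Verification:
- Rose (knight) says "Uma and I are different types" - this is TRUE because Rose is a knight and Uma is a knave.
- Quinn (knave) says "Uma is a knight" - this is FALSE (a lie) because Uma is a knave.
- Uma (knave) says "Rose is a knave" - this is FALSE (a lie) because Rose is a knight.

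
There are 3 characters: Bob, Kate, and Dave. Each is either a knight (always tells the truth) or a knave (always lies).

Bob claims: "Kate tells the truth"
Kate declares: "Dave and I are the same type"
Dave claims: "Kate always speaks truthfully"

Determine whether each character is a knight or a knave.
Bob is a knight.
Kate is a knight.
Dave is a knight.

Verification:
- Bob (knight) says "Kate tells the truth" - this is TRUE because Kate is a knight.
- Kate (knight) says "Dave and I are the same type" - this is TRUE because Kate is a knight and Dave is a knight.
- Dave (knight) says "Kate always speaks truthfully" - this is TRUE because Kate is a knight.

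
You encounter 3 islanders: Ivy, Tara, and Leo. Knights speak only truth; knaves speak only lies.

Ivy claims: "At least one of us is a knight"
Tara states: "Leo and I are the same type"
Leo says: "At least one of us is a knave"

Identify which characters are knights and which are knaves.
Ivy is a knight.
Tara is a knave.
Leo is a knight.

Verification:
- Ivy (knight) says "At least one of us is a knight" - this is TRUE because Ivy and Leo are knights.
- Tara (knave) says "Leo and I are the same type" - this is FALSE (a lie) because Tara is a knave and Leo is a knight.
- Leo (knight) says "At least one of us is a knave" - this is TRUE because Tara is a knave.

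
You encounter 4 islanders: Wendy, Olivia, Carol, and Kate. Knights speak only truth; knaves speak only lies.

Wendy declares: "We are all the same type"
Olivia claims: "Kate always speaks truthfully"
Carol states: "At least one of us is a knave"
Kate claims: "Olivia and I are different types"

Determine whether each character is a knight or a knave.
Wendy is a knave.
Olivia is a knave.
Carol is a knight.
Kate is a knave.

Verification:
- Wendy (knave) says "We are all the same type" - this is FALSE (a lie) because Carol is a knight and Wendy, Olivia, and Kate are knaves.
- Olivia (knave) says "Kate always speaks truthfully" - this is FALSE (a lie) because Kate is a knave.
- Carol (knight) says "At least one of us is a knave" - this is TRUE because Wendy, Olivia, and Kate are knaves.
- Kate (knave) says "Olivia and I are different types" - this is FALSE (a lie) because Kate is a knave and Olivia is a knave.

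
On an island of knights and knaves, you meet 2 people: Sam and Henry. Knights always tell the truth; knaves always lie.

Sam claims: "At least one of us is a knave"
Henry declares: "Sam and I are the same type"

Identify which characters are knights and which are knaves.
Sam is a knight.
Henry is a knave.

Verification:
- Sam (knight) says "At least one of us is a knave" - this is TRUE because Henry is a knave.
- Henry (knave) says "Sam and I are the same type" - this is FALSE (a lie) because Henry is a knave and Sam is a knight.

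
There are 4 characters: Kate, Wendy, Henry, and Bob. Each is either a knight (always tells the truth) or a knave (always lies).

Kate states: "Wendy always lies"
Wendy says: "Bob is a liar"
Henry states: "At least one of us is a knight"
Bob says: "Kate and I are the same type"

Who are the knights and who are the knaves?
Kate is a knight.
Wendy is a knave.
Henry is a knight.
Bob is a knight.

Verification:
- Kate (knight) says "Wendy always lies" - this is TRUE because Wendy is a knave.
- Wendy (knave) says "Bob is a liar" - this is FALSE (a lie) because Bob is a knight.
- Henry (knight) says "At least one of us is a knight" - this is TRUE because Kate, Henry, and Bob are knights.
- Bob (knight) says "Kate and I are the same type" - this is TRUE because Bob is a knight and Kate is a knight.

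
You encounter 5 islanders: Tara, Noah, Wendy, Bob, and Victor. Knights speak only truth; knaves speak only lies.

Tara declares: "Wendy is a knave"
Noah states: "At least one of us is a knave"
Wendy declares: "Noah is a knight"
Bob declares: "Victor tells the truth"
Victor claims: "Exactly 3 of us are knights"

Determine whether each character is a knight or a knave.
Tara is a knave.
Noah is a knight.
Wendy is a knight.
Bob is a knave.
Victor is a knave.

Verification:
- Tara (knave) says "Wendy is a knave" - this is FALSE (a lie) because Wendy is a knight.
- Noah (knight) says "At least one of us is a knave" - this is TRUE because Tara, Bob, and Victor are knaves.
- Wendy (knight) says "Noah is a knight" - this is TRUE because Noah is a knight.
- Bob (knave) says "Victor tells the truth" - this is FALSE (a lie) because Victor is a knave.
- Victor (knave) says "Exactly 3 of us are knights" - this is FALSE (a lie) because there are 2 knights.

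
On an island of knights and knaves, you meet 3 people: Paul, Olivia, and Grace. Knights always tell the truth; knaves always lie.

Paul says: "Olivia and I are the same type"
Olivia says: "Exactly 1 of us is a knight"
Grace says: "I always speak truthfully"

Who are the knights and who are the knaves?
Paul is a knave.
Olivia is a knight.
Grace is a knave.

Verification:
- Paul (knave) says "Olivia and I are the same type" - this is FALSE (a lie) because Paul is a knave and Olivia is a knight.
- Olivia (knight) says "Exactly 1 of us is a knight" - this is TRUE because there are 1 knights.
- Grace (knave) says "I always speak truthfully" - this is FALSE (a lie) because Grace is a knave.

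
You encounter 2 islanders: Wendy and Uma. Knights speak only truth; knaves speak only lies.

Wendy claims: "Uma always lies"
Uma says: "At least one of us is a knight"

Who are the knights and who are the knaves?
Wendy is a knave.
Uma is a knight.

Verification:
- Wendy (knave) says "Uma always lies" - this is FALSE (a lie) because Uma is a knight.
- Uma (knight) says "At least one of us is a knight" - this is TRUE because Uma is a knight.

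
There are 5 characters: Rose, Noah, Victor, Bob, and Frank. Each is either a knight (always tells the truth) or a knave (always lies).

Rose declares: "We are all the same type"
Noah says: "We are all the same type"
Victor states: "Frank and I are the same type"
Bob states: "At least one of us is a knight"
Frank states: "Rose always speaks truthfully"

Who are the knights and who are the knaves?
Rose is a knight.
Noah is a knight.
Victor is a knight.
Bob is a knight.
Frank is a knight.

Verification:
- Rose (knight) says "We are all the same type" - this is TRUE because Rose, Noah, Victor, Bob, and Frank are knights.
- Noah (knight) says "We are all the same type" - this is TRUE because Rose, Noah, Victor, Bob, and Frank are knights.
- Victor (knight) says "Frank and I are the same type" - this is TRUE because Victor is a knight and Frank is a knight.
- Bob (knight) says "At least one of us is a knight" - this is TRUE because Rose, Noah, Victor, Bob, and Frank are knights.
- Frank (knight) says "Rose always speaks truthfully" - this is TRUE because Rose is a knight.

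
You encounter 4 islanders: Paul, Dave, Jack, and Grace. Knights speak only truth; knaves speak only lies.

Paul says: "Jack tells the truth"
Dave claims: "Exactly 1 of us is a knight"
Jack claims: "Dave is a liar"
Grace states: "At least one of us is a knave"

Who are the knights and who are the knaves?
Paul is a knight.
Dave is a knave.
Jack is a knight.
Grace is a knight.

Verification:
- Paul (knight) says "Jack tells the truth" - this is TRUE because Jack is a knight.
- Dave (knave) says "Exactly 1 of us is a knight" - this is FALSE (a lie) because there are 3 knights.
- Jack (knight) says "Dave is a liar" - this is TRUE because Dave is a knave.
- Grace (knight) says "At least one of us is a knave" - this is TRUE because Dave is a knave.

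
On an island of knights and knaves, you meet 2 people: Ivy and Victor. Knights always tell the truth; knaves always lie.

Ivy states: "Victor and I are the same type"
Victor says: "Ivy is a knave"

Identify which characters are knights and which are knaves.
Ivy is a knave.
Victor is a knight.

Verification:
- Ivy (knave) says "Victor and I are the same type" - this is FALSE (a lie) because Ivy is a knave and Victor is a knight.
- Victor (knight) says "Ivy is a knave" - this is TRUE because Ivy is a knave.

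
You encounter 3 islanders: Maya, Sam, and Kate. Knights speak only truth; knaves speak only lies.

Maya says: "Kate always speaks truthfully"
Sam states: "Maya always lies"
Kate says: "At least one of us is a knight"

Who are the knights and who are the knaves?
Maya is a knight.
Sam is a knave.
Kate is a knight.

Verification:
- Maya (knight) says "Kate always speaks truthfully" - this is TRUE because Kate is a knight.
- Sam (knave) says "Maya always lies" - this is FALSE (a lie) because Maya is a knight.
- Kate (knight) says "At least one of us is a knight" - this is TRUE because Maya and Kate are knights.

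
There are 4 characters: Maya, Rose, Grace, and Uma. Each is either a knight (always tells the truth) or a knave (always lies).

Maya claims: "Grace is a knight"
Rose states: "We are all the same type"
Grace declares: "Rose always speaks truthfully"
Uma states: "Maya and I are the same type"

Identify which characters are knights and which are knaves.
Maya is a knight.
Rose is a knight.
Grace is a knight.
Uma is a knight.

Verification:
- Maya (knight) says "Grace is a knight" - this is TRUE because Grace is a knight.
- Rose (knight) says "We are all the same type" - this is TRUE because Maya, Rose, Grace, and Uma are knights.
- Grace (knight) says "Rose always speaks truthfully" - this is TRUE because Rose is a knight.
- Uma (knight) says "Maya and I are the same type" - this is TRUE because Uma is a knight and Maya is a knight.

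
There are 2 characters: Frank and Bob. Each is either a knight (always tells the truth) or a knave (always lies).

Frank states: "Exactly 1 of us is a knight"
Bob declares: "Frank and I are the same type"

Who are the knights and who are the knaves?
Frank is a knight.
Bob is a knave.

Verification:
- Frank (knight) says "Exactly 1 of us is a knight" - this is TRUE because there are 1 knights.
- Bob (knave) says "Frank and I are the same type" - this is FALSE (a lie) because Bob is a knave and Frank is a knight.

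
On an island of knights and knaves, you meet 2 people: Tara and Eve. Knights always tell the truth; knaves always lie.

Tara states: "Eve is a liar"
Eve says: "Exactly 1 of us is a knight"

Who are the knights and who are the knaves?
Tara is a knave.
Eve is a knight.

Verification:
- Tara (knave) says "Eve is a liar" - this is FALSE (a lie) because Eve is a knight.
- Eve (knight) says "Exactly 1 of us is a knight" - this is TRUE because there are 1 knights.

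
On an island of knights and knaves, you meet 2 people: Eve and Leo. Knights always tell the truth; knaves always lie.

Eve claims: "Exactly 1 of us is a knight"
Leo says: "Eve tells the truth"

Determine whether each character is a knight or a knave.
Eve is a knave.
Leo is a knave.

Verification:
- Eve (knave) says "Exactly 1 of us is a knight" - this is FALSE (a lie) because there are 0 knights.
- Leo (knave) says "Eve tells the truth" - this is FALSE (a lie) because Eve is a knave.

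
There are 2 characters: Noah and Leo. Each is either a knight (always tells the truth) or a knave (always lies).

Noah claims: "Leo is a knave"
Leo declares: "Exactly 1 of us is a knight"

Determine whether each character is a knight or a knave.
Noah is a knave.
Leo is a knight.

Verification:
- Noah (knave) says "Leo is a knave" - this is FALSE (a lie) because Leo is a knight.
- Leo (knight) says "Exactly 1 of us is a knight" - this is TRUE because there are 1 knights.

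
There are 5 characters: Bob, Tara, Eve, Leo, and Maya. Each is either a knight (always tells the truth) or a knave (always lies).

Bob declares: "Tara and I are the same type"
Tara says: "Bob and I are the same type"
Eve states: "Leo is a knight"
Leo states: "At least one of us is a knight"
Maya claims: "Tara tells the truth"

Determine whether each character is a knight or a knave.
Bob is a knight.
Tara is a knight.
Eve is a knight.
Leo is a knight.
Maya is a knight.

Verification:
- Bob (knight) says "Tara and I are the same type" - this is TRUE because Bob is a knight and Tara is a knight.
- Tara (knight) says "Bob and I are the same type" - this is TRUE because Tara is a knight and Bob is a knight.
- Eve (knight) says "Leo is a knight" - this is TRUE because Leo is a knight.
- Leo (knight) says "At least one of us is a knight" - this is TRUE because Bob, Tara, Eve, Leo, and Maya are knights.
- Maya (knight) says "Tara tells the truth" - this is TRUE because Tara is a knight.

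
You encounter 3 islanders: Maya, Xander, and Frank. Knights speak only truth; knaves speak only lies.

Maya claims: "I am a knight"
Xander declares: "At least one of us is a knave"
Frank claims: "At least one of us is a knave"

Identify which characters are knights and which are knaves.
Maya is a knave.
Xander is a knight.
Frank is a knight.

Verification:
- Maya (knave) says "I am a knight" - this is FALSE (a lie) because Maya is a knave.
- Xander (knight) says "At least one of us is a knave" - this is TRUE because Maya is a knave.
- Frank (knight) says "At least one of us is a knave" - this is TRUE because Maya is a knave.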